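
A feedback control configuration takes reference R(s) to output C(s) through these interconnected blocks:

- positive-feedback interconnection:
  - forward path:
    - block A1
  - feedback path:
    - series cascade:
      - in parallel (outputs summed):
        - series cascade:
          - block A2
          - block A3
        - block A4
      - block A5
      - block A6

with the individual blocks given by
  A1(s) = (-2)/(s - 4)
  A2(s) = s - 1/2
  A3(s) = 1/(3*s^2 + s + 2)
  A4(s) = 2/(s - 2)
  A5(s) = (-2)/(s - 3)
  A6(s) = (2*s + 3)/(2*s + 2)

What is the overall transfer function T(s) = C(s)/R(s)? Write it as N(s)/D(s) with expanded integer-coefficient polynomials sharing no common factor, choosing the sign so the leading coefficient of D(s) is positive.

Step 1: multiply A2, A3 (series): (2*s - 1)/(6*s^2 + 2*s + 4)
Step 2: combine (A2*A3), A4 in parallel: (14*s^2 - s + 10)/(6*s^3 - 10*s^2 - 8)
Step 3: series reduction of ((A2*A3)+A4), A5, A6: (-28*s^3 - 40*s^2 - 17*s - 30)/(6*s^5 - 22*s^4 + 2*s^3 + 22*s^2 + 16*s + 24)
Step 4: feedback reduction of A1, (((A2*A3)+A4)*A5*A6) - this is the overall T(s), already in the required normalized form

Therefore the answer is (-6*s^5 + 22*s^4 - 2*s^3 - 22*s^2 - 16*s - 24)/(3*s^6 - 23*s^5 + 45*s^4 - 21*s^3 - 76*s^2 - 37*s - 78).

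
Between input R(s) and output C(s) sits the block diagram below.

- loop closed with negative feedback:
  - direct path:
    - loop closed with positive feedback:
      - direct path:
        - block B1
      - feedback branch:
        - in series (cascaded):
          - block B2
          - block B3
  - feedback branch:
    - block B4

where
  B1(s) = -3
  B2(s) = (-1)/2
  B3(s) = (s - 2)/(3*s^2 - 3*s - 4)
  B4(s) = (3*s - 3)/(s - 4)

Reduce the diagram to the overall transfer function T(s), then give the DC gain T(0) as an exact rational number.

Step 1: reduce the series chain B2, B3; result (2 - s)/(6*s^2 - 6*s - 8)
Step 2: collapse the loop (B1 forward, (B2*B3) return); result (-18*s^2 + 18*s + 24)/(6*s^2 - 9*s - 2)
Step 3: collapse the loop ([B1/(1-B1*(B2*B3))] forward, B4 return); result (18*s^3 - 90*s^2 + 48*s + 96)/(48*s^3 - 75*s^2 - 52*s + 64)
The step-3 result is T(s). Setting s = 0: T(0) = 96/64 = 3/2.

Final answer: 3/2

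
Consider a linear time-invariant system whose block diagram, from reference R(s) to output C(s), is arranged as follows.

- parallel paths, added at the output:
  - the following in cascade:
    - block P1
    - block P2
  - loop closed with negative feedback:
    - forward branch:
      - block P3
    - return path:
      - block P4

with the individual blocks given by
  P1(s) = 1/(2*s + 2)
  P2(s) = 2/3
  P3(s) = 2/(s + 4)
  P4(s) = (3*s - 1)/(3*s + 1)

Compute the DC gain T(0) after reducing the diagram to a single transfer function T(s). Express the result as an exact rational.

(1) series reduction of P1, P2 -> 1/(3*s + 3)
(2) feedback reduction of P3, P4 -> (6*s + 2)/(3*s^2 + 19*s + 2)
(3) combine (P1*P2), [P3/(1+P3*P4)] in parallel -> (21*s^2 + 43*s + 8)/(9*s^3 + 66*s^2 + 63*s + 6)
Step 3 gives the overall T(s). Then T(0) = 8/6 = 4/3.

Therefore the answer is 4/3.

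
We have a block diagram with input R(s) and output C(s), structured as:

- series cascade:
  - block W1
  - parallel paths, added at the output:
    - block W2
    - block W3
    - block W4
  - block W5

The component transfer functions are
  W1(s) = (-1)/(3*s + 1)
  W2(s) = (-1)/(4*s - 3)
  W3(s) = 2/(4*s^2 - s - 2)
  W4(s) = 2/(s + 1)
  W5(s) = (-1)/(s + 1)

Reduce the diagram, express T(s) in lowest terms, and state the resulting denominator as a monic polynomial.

First reduce the diagram to T(s).

Step 1: combine W2, W3, W4 in parallel -> (28*s^3 - 27*s^2 - 5*s + 8)/(16*s^4 - 21*s^2 + s + 6)
Step 2: cascade W1, (W2+W3+W4), W5 -> (28*s^3 - 27*s^2 - 5*s + 8)/(48*s^6 + 64*s^5 - 47*s^4 - 81*s^3 + s^2 + 25*s + 6)
Step 2 gives the fully reduced T(s), with no common factor left to cancel. The denominator's leading coefficient is 48, so divide each of its coefficients by 48 to get the monic form.

Answer: s^6 + 4*s^5/3 - 47*s^4/48 - 27*s^3/16 + s^2/48 + 25*s/48 + 1/8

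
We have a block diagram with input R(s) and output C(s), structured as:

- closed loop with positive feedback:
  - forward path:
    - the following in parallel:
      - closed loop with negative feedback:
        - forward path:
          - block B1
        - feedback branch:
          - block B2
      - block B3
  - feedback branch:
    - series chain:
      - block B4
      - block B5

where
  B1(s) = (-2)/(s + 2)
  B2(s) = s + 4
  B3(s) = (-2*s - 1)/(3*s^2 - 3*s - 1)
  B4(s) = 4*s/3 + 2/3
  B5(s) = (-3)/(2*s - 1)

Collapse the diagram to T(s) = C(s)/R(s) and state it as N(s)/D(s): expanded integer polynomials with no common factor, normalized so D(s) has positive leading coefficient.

Step 1. reduce the feedback loop with forward B1 and return B2 gives 2/(s + 6)
Step 2. combine [B1/(1+B1*B2)], B3 in parallel gives (4*s^2 - 19*s - 8)/(3*s^3 + 15*s^2 - 19*s - 6)
Step 3. combine B4, B5 in series gives (-4*s - 2)/(2*s - 1)
Step 4. apply the feedback formula to ([B1/(1+B1*B2)]+B3), (B4*B5); the result is T(s) itself (integer coefficients, no common factor, positive leading denominator coefficient)

Final answer: (8*s^3 - 42*s^2 + 3*s + 8)/(6*s^4 + 43*s^3 - 121*s^2 - 63*s - 10)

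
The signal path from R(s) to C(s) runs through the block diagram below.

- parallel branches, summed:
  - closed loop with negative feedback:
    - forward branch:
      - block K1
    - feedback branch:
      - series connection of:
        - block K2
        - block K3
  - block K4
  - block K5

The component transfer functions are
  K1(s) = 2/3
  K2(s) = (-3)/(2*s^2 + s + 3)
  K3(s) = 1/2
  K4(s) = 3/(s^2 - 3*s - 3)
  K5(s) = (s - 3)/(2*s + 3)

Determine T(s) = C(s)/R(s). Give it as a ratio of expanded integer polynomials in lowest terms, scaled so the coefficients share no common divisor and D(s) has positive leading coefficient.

Reducing step by step:

Step 1. cascade K2, K3 gives (-3)/(4*s^2 + 2*s + 6)
Step 2. close the feedback loop around K1, (K2*K3) gives (4*s^2 + 2*s + 6)/(6*s^2 + 3*s + 6)
Step 3. combine [K1/(1+K1*(K2*K3))], K4, K5 in parallel: this yields T(s), and no further normalization is needed

Answer: (14*s^5 - 41*s^4 + 6*s^3 + 24*s^2 + 18*s + 54)/(12*s^5 - 12*s^4 - 87*s^3 - 117*s^2 - 117*s - 54)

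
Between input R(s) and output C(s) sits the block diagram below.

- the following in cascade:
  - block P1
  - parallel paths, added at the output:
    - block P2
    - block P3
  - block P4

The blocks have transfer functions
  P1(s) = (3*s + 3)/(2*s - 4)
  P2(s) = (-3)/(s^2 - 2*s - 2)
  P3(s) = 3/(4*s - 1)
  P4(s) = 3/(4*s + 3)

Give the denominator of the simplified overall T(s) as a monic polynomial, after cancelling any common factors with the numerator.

Step 1: parallel reduction of P2, P3: (3*s^2 - 18*s - 3)/(4*s^3 - 9*s^2 - 6*s + 2)
Step 2: multiply P1, (P2+P3), P4 (series): (27*s^3 - 135*s^2 - 189*s - 27)/(32*s^5 - 112*s^4 - 6*s^3 + 184*s^2 + 52*s - 24)
T(s) is the step-2 result (common factors already cancelled). Leading coefficient of the denominator: 32. Divide through by 32 for the monic polynomial.

Final answer: s^5 - 7*s^4/2 - 3*s^3/16 + 23*s^2/4 + 13*s/8 - 3/4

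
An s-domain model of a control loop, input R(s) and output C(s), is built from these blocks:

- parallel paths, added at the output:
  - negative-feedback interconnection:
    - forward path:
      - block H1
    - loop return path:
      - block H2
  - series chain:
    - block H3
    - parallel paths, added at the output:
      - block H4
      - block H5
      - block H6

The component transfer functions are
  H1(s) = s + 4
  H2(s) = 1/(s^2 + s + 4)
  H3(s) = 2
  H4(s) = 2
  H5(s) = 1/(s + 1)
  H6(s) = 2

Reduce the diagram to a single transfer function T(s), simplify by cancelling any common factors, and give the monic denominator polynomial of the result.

Step 1 - feedback reduction of H1, H2 = (s^3 + 5*s^2 + 8*s + 16)/(s^2 + 2*s + 8)
Step 2 - sum the parallel branches H4, H5, H6 = (4*s + 5)/(s + 1)
Step 3 - combine H3, (H4+H5+H6) in series = (8*s + 10)/(s + 1)
Step 4 - reduce the parallel group [H1/(1+H1*H2)], (H3*(H4+H5+H6)) = (s^4 + 14*s^3 + 39*s^2 + 108*s + 96)/(s^3 + 3*s^2 + 10*s + 8)
No further cancellation is possible in the step-4 result, so that is T(s). Its denominator is already monic.

Hence the answer: s^3 + 3*s^2 + 10*s + 8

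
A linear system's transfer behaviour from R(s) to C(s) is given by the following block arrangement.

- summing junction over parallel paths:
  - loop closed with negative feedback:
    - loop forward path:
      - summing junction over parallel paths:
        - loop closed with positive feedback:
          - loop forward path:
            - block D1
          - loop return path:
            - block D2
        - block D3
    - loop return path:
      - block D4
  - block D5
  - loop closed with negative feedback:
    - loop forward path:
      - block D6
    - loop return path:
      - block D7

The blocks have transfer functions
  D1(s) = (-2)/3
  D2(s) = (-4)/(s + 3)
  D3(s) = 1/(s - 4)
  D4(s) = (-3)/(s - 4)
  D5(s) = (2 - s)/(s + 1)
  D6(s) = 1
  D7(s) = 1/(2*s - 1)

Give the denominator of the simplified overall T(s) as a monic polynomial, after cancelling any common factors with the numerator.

1. feedback reduction of D1, D2 gives (-2*s - 6)/(3*s + 1)
2. reduce the parallel group [D1/(1-D1*D2)], D3 gives (-2*s^2 + 5*s + 25)/(3*s^2 - 11*s - 4)
3. collapse the loop (([D1/(1-D1*D2)]+D3) forward, D4 return) gives (-2*s^3 + 13*s^2 + 5*s - 100)/(3*s^3 - 17*s^2 + 25*s - 59)
4. feedback reduction of D6, D7 gives (2*s - 1)/(2*s)
5. reduce the parallel group [([D1/(1-D1*D2)]+D3)/(1+([D1/(1-D1*D2)]+D3)*D4)], D5, [D6/(1+D6*D7)] gives (-4*s^5 + 37*s^4 - 52*s^3 - 48*s^2 - 520*s + 59)/(6*s^5 - 28*s^4 + 16*s^3 - 68*s^2 - 118*s)
That last expression is T(s), already simplified. Scaling its denominator by 1/6 (the reciprocal of the leading coefficient) yields the monic denominator.

Therefore the answer is s^5 - 14*s^4/3 + 8*s^3/3 - 34*s^2/3 - 59*s/3.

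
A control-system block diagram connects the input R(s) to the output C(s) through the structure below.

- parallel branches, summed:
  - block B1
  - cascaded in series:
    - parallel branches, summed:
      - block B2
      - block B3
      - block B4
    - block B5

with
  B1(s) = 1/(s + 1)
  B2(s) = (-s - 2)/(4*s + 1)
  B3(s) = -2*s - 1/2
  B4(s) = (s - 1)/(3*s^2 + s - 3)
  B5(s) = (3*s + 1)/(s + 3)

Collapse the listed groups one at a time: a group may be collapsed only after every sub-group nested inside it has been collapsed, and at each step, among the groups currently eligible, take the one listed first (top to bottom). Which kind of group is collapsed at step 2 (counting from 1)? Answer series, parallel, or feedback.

Reducing step by step:

Step 1 - combine B2, B3, B4 in parallel
Step 2 - combine (B2+B3+B4), B5 in series
Step 3 - add B1, ((B2+B3+B4)*B5) (parallel)
So the answer for step 2 is series.

Answer: series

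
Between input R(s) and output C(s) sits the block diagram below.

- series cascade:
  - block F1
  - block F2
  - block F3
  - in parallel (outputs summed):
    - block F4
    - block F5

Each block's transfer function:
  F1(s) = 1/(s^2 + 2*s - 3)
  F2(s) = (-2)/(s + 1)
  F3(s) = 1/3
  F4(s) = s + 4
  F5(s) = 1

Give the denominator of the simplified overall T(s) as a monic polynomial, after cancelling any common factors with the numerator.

Step 1: reduce the parallel group F4, F5 -> s + 5
Step 2: multiply F1, F2, F3, (F4+F5) (series) -> (-2*s - 10)/(3*s^3 + 9*s^2 - 3*s - 9)
That last expression is T(s), already simplified. Scaling its denominator by 1/3 (the reciprocal of the leading coefficient) yields the monic denominator.

Answer: s^3 + 3*s^2 - s - 3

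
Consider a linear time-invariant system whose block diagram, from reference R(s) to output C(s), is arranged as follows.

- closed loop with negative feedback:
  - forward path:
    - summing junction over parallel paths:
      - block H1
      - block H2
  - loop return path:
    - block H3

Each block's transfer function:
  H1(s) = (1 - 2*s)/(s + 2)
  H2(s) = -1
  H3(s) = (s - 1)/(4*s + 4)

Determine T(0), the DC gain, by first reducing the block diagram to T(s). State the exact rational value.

Answer: -4/9

Working:
Step 1. parallel reduction of H1, H2; result (-3*s - 1)/(s + 2)
Step 2. apply the feedback formula to (H1+H2), H3; result (-12*s^2 - 16*s - 4)/(s^2 + 14*s + 9)
DC gain: substitute s = 0 into T(s) from step 2: T(0) = -4/9.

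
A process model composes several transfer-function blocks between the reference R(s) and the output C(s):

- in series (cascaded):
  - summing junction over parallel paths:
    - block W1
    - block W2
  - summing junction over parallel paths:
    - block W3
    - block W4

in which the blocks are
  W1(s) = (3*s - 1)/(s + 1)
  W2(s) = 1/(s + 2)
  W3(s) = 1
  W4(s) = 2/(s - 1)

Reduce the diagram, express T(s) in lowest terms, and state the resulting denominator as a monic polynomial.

(1) sum the parallel branches W1, W2, giving (3*s^2 + 6*s - 1)/(s^2 + 3*s + 2)
(2) parallel reduction of W3, W4, giving (s + 1)/(s - 1)
(3) cascade (W1+W2), (W3+W4), giving (3*s^2 + 6*s - 1)/(s^2 + s - 2)
Step 3 gives the fully reduced T(s), with no common factor left to cancel. The denominator is already monic (leading coefficient 1).

Therefore the answer is s^2 + s - 2.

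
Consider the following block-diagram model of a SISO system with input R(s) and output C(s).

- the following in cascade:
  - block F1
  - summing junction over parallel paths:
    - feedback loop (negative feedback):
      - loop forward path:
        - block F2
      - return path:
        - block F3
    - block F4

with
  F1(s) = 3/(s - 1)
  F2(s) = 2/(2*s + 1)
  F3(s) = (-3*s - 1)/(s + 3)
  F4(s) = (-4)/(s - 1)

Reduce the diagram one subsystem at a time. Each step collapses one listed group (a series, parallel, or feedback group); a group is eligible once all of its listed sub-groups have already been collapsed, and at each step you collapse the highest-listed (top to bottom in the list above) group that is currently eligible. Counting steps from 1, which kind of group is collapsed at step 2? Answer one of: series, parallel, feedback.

Answer: parallel

Working:
Step 1. close the feedback loop around F2, F3
Step 2. parallel reduction of [F2/(1+F2*F3)], F4
Step 3. series reduction of F1, ([F2/(1+F2*F3)]+F4)
Step 2: parallel.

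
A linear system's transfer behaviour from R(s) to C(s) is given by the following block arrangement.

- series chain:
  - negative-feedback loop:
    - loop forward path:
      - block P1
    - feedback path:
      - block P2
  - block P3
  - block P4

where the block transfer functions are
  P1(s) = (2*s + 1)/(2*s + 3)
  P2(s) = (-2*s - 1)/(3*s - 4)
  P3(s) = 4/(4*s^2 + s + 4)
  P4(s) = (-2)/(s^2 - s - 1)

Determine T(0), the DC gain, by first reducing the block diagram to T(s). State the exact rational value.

First reduce the diagram to T(s).

(1) apply the feedback formula to P1, P2, giving (6*s^2 - 5*s - 4)/(2*s^2 - 3*s - 13)
(2) series reduction of [P1/(1+P1*P2)], P3, P4, giving (-48*s^2 + 40*s + 32)/(8*s^6 - 18*s^5 - 45*s^4 + 32*s^3 + 20*s^2 + 77*s + 52)
That last expression is T(s); at s = 0 only the constant terms survive, so T(0) = 32/52 = 8/13.

Answer: 8/13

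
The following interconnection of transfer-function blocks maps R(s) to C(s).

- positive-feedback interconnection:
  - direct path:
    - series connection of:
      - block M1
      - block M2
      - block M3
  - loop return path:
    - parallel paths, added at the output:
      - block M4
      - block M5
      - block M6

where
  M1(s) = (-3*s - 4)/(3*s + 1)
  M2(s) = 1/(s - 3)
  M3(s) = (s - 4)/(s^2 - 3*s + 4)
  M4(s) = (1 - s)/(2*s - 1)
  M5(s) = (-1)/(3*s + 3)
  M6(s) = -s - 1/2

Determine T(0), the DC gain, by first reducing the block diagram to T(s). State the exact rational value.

Step 1: reduce the series chain M1, M2, M3 -> (-3*s^2 + 8*s + 16)/(3*s^4 - 17*s^3 + 33*s^2 - 23*s - 12)
Step 2: combine M4, M5, M6 in parallel -> (-12*s^3 - 18*s^2 - s + 11)/(12*s^2 + 6*s - 6)
Step 3: collapse the loop ((M1*M2*M3) forward, (M4+M5+M6) return) -> (-36*s^4 + 78*s^3 + 258*s^2 + 48*s - 96)/(36*s^6 - 222*s^5 + 318*s^4 + 357*s^3 - 151*s^2 - 6*s - 104)
Step 3 gives the overall T(s). Then T(0) = -96/(-104) = 12/13.

Therefore the answer is 12/13.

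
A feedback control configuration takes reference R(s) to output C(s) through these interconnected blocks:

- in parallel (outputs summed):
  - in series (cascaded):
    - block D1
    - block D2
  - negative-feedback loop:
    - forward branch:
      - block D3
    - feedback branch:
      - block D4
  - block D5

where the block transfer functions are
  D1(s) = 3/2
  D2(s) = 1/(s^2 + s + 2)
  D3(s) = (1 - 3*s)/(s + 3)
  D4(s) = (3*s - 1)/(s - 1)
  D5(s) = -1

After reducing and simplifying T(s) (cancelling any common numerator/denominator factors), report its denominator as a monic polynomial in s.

(1) multiply D1, D2 (series): 3/(2*s^2 + 2*s + 4)
(2) collapse the loop (D3 forward, D4 return): (3*s^2 - 4*s + 1)/(8*s^2 - 8*s + 4)
(3) parallel reduction of (D1*D2), [D3/(1+D3*D4)], D5: (-5*s^4 - s^3 + 3*s^2 - 7*s)/(8*s^4 + 12*s^2 - 12*s + 8)
Step 3 gives the fully reduced T(s), with no common factor left to cancel. The denominator's leading coefficient is 8, so divide each of its coefficients by 8 to get the monic form.

Therefore the answer is s^4 + 3*s^2/2 - 3*s/2 + 1.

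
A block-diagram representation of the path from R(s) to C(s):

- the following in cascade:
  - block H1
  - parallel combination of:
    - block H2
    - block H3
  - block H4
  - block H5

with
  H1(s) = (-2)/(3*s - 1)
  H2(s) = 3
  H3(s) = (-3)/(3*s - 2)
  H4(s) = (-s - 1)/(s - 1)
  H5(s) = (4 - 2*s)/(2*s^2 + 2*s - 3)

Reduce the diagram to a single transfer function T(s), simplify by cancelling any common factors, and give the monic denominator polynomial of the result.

Reducing step by step:

Step 1 - sum the parallel branches H2, H3 -> (9*s - 9)/(3*s - 2)
Step 2 - cascade H1, (H2+H3), H4, H5 -> (-36*s^2 + 36*s + 72)/(18*s^4 - 41*s^2 + 31*s - 6)
That last expression is T(s), already simplified. Scaling its denominator by 1/18 (the reciprocal of the leading coefficient) yields the monic denominator.

Answer: s^4 - 41*s^2/18 + 31*s/18 - 1/3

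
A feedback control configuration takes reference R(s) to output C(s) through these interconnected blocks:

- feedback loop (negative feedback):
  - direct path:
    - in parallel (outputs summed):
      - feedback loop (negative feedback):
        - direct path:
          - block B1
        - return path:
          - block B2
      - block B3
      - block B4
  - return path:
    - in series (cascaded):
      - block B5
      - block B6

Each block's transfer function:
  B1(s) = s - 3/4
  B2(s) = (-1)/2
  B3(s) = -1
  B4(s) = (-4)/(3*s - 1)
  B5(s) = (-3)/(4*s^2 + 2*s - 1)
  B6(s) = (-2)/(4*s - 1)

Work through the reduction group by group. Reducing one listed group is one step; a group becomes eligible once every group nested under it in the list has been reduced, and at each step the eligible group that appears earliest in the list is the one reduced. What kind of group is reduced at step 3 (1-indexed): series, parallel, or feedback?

Answer: series

Working:
1. reduce the feedback loop with forward B1 and return B2
2. reduce the parallel group [B1/(1+B1*B2)], B3, B4
3. series reduction of B5, B6
4. collapse the loop (([B1/(1+B1*B2)]+B3+B4) forward, (B5*B6) return)
At step 3 the group reduced is series.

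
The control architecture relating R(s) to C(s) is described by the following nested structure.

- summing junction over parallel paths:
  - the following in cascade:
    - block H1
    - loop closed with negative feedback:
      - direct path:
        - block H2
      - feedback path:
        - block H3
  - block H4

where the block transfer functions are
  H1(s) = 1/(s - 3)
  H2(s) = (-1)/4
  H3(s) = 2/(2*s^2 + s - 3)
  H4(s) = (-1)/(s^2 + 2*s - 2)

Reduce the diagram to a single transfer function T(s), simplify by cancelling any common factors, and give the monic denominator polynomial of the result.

The answer is s^5 - s^4/2 - 41*s^3/4 + 15*s^2/4 + 17*s - 21/2.

Reasoning:
[1] reduce the feedback loop with forward H2 and return H3, giving (-2*s^2 - s + 3)/(8*s^2 + 4*s - 14)
[2] series reduction of H1, [H2/(1+H2*H3)], giving (-2*s^2 - s + 3)/(8*s^3 - 20*s^2 - 26*s + 42)
[3] reduce the parallel group (H1*[H2/(1+H2*H3)]), H4, giving (-2*s^4 - 13*s^3 + 25*s^2 + 34*s - 48)/(8*s^5 - 4*s^4 - 82*s^3 + 30*s^2 + 136*s - 84)
No further cancellation is possible in the step-3 result, so that is T(s). Its denominator becomes monic after dividing by the leading coefficient 8.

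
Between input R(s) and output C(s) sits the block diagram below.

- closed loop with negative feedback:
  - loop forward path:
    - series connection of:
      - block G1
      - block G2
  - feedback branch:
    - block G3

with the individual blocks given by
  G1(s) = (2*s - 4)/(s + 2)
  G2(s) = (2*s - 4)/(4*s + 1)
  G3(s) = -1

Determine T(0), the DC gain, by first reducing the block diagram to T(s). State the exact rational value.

Step 1: multiply G1, G2 (series) gives (4*s^2 - 16*s + 16)/(4*s^2 + 9*s + 2)
Step 2: close the feedback loop around (G1*G2), G3 gives (4*s^2 - 16*s + 16)/(25*s - 14)
Evaluating the step-2 result (the overall T(s)) at s = 0 gives T(0) = 16/(-14) = -8/7.

Final answer: -8/7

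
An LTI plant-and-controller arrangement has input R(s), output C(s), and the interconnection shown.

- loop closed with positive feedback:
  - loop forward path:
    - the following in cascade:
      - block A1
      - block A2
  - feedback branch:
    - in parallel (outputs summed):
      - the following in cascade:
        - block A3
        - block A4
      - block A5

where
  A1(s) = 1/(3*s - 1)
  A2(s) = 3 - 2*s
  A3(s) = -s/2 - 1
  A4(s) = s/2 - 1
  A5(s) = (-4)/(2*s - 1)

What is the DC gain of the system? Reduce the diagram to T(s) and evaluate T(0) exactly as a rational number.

The answer is -3/16.

Reasoning:
(1) series reduction of A1, A2, giving (3 - 2*s)/(3*s - 1)
(2) series reduction of A3, A4, giving 1 - s^2/4
(3) combine (A3*A4), A5 in parallel, giving (-2*s^3 + s^2 + 8*s - 20)/(8*s - 4)
(4) feedback reduction of (A1*A2), ((A3*A4)+A5), giving (16*s^2 - 32*s + 12)/(4*s^4 - 8*s^3 - 37*s^2 + 84*s - 64)
DC gain: substitute s = 0 into T(s) from step 4: T(0) = 12/(-64) = -3/16.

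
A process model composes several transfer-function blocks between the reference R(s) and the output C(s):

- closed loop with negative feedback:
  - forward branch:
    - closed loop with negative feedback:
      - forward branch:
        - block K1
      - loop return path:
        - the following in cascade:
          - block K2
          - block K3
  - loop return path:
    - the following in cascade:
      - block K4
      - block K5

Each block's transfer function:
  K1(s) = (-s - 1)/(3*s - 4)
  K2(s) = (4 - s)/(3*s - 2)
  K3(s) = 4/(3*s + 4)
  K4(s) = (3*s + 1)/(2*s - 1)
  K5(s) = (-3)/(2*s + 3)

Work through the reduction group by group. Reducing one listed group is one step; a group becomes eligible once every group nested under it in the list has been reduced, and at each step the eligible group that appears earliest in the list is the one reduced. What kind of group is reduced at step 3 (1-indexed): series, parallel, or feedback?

[1] multiply K2, K3 (series)
[2] close the feedback loop around K1, (K2*K3)
[3] series reduction of K4, K5
[4] close the feedback loop around [K1/(1+K1*(K2*K3))], (K4*K5)
Step 3 collapses a series group.

Hence the answer: series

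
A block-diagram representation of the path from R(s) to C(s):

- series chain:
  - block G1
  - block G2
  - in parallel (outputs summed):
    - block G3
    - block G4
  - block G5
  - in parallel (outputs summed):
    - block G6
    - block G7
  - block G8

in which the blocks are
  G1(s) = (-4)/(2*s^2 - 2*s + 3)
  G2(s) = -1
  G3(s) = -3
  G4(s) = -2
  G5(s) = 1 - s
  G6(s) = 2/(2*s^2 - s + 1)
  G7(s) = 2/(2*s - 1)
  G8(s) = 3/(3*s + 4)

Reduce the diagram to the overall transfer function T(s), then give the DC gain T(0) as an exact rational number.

[1] sum the parallel branches G3, G4: -5
[2] reduce the parallel group G6, G7: (4*s^2 + 2*s)/(4*s^3 - 4*s^2 + 3*s - 1)
[3] multiply G1, G2, (G3+G4), G5, (G6+G7), G8 (series): (240*s^3 - 120*s^2 - 120*s)/(24*s^6 - 16*s^5 + 14*s^4 + 44*s^3 - 47*s^2 + 35*s - 12)
That last expression is T(s); at s = 0 only the constant terms survive, so T(0) = 0/(-12) = 0.

Answer: 0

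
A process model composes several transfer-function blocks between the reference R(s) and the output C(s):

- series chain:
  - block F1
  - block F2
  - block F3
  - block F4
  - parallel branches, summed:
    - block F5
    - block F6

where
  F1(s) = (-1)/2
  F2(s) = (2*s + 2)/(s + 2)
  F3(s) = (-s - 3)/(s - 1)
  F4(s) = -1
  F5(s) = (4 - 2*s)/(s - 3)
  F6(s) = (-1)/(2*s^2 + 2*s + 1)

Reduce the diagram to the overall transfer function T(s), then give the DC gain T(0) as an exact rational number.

Reducing step by step:

Step 1 - sum the parallel branches F5, F6 = (-4*s^3 + 4*s^2 + 5*s + 7)/(2*s^3 - 4*s^2 - 5*s - 3)
Step 2 - series reduction of F1, F2, F3, F4, (F5+F6) = (4*s^5 + 12*s^4 - 9*s^3 - 39*s^2 - 43*s - 21)/(2*s^5 - 2*s^4 - 13*s^3 + 7*s + 6)
Evaluating the step-2 result (the overall T(s)) at s = 0 gives T(0) = -21/6 = -7/2.

Answer: -7/2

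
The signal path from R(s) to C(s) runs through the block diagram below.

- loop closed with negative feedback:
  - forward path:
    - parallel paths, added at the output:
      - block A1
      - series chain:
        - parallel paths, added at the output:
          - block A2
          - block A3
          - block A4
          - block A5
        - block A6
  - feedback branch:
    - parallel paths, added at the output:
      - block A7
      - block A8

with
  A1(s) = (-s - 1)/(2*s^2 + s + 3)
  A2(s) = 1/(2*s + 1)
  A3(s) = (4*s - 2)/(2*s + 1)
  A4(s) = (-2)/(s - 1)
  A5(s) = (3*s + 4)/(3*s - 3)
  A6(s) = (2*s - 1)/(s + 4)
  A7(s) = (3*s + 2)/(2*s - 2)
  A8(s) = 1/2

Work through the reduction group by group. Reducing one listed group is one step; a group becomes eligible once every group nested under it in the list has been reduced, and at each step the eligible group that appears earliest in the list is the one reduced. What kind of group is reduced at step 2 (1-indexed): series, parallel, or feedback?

The answer is series.

Reasoning:
Step 1 - parallel reduction of A2, A3, A4, A5
Step 2 - series reduction of (A2+A3+A4+A5), A6
Step 3 - add A1, ((A2+A3+A4+A5)*A6) (parallel)
Step 4 - add A7, A8 (parallel)
Step 5 - close the feedback loop around (A1+((A2+A3+A4+A5)*A6)), (A7+A8)
At step 2 the group reduced is series.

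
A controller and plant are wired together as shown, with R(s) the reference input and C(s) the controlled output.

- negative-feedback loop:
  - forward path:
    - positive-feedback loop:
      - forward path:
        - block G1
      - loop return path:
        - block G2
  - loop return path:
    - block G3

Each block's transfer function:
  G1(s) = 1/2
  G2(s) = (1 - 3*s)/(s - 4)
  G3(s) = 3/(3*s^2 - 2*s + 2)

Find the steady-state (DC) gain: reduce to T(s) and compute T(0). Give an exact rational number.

[1] close the feedback loop around G1, G2: (s - 4)/(5*s - 9)
[2] apply the feedback formula to [G1/(1-G1*G2)], G3: (3*s^3 - 14*s^2 + 10*s - 8)/(15*s^3 - 37*s^2 + 31*s - 30)
The step-2 result is T(s). Setting s = 0: T(0) = -8/(-30) = 4/15.

Final answer: 4/15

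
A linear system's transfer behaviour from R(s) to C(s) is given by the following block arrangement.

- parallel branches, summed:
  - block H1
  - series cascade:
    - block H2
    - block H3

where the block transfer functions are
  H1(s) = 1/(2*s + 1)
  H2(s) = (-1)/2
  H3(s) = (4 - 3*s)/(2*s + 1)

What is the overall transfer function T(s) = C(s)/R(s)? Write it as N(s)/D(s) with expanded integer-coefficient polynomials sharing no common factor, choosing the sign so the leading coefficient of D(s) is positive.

First reduce the diagram to T(s).

[1] series reduction of H2, H3; result (3*s - 4)/(4*s + 2)
[2] parallel reduction of H1, (H2*H3) - this is the overall T(s), already in the required normalized form

Answer: (3*s - 2)/(4*s + 2)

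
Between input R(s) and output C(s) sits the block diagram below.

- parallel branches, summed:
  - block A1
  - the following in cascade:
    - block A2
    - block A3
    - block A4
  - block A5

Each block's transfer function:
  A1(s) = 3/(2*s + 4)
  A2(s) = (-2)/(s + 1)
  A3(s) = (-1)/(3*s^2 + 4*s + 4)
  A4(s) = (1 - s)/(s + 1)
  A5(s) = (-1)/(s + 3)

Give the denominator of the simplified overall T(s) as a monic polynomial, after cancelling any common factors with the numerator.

Step 1: combine A2, A3, A4 in series, giving (2 - 2*s)/(3*s^4 + 10*s^3 + 15*s^2 + 12*s + 4)
Step 2: combine A1, (A2*A3*A4), A5 in parallel, giving (3*s^5 + 25*s^4 + 61*s^3 + 71*s^2 + 60*s + 44)/(6*s^6 + 50*s^5 + 166*s^4 + 294*s^3 + 308*s^2 + 184*s + 48)
That last expression is T(s), already simplified. Scaling its denominator by 1/6 (the reciprocal of the leading coefficient) yields the monic denominator.

Hence the answer: s^6 + 25*s^5/3 + 83*s^4/3 + 49*s^3 + 154*s^2/3 + 92*s/3 + 8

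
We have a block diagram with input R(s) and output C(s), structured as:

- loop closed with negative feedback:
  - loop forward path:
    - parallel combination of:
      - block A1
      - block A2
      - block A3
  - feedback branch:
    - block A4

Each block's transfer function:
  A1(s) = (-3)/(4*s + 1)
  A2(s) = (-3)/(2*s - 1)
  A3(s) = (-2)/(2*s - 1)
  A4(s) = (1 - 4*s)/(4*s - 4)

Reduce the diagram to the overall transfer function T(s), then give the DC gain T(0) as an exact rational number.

Reducing step by step:

Step 1. combine A1, A2, A3 in parallel, giving (-26*s - 2)/(8*s^2 - 2*s - 1)
Step 2. apply the feedback formula to (A1+A2+A3), A4, giving (-52*s^2 + 48*s + 4)/(16*s^3 + 32*s^2 - 7*s + 1)
That last expression is T(s); at s = 0 only the constant terms survive, so T(0) = 4/1 = 4.

Answer: 4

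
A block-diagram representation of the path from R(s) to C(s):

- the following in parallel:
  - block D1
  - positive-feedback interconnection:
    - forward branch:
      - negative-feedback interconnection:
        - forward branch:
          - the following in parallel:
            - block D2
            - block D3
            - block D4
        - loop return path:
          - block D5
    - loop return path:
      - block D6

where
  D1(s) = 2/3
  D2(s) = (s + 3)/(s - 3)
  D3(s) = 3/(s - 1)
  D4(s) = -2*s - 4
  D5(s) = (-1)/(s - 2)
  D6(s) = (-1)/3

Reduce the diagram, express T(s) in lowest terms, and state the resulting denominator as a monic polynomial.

Step 1. parallel reduction of D2, D3, D4; result (-2*s^3 + 5*s^2 + 15*s - 24)/(s^2 - 4*s + 3)
Step 2. reduce the feedback loop with forward (D2+D3+D4) and return D5; result (-2*s^4 + 9*s^3 + 5*s^2 - 54*s + 48)/(3*s^3 - 11*s^2 - 4*s + 18)
Step 3. reduce the feedback loop with forward [(D2+D3+D4)/(1+(D2+D3+D4)*D5)] and return D6; result (6*s^4 - 27*s^3 - 15*s^2 + 162*s - 144)/(2*s^4 - 18*s^3 + 28*s^2 + 66*s - 102)
Step 4. sum the parallel branches D1, [[(D2+D3+D4)/(1+(D2+D3+D4)*D5)]/(1-[(D2+D3+D4)/(1+(D2+D3+D4)*D5)]*D6)]; result (22*s^4 - 117*s^3 + 11*s^2 + 618*s - 636)/(6*s^4 - 54*s^3 + 84*s^2 + 198*s - 306)
No further cancellation is possible in the step-4 result, so that is T(s). Its denominator becomes monic after dividing by the leading coefficient 6.

Hence the answer: s^4 - 9*s^3 + 14*s^2 + 33*s - 51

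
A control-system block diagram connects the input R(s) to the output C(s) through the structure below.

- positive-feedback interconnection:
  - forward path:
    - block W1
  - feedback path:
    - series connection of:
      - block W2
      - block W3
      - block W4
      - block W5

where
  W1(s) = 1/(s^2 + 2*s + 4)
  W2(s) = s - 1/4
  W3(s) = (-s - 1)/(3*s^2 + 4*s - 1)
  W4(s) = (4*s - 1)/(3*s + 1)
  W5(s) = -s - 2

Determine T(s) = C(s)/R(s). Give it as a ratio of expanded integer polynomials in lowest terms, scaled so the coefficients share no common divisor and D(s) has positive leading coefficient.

Step 1: cascade W2, W3, W4, W5, giving (16*s^4 + 40*s^3 + 9*s^2 - 13*s + 2)/(36*s^3 + 60*s^2 + 4*s - 4)
Step 2: close the feedback loop around W1, (W2*W3*W4*W5), which is the overall transfer function T(s) = C(s)/R(s) in lowest terms

Therefore the answer is (36*s^3 + 60*s^2 + 4*s - 4)/(36*s^5 + 116*s^4 + 228*s^3 + 235*s^2 + 21*s - 18).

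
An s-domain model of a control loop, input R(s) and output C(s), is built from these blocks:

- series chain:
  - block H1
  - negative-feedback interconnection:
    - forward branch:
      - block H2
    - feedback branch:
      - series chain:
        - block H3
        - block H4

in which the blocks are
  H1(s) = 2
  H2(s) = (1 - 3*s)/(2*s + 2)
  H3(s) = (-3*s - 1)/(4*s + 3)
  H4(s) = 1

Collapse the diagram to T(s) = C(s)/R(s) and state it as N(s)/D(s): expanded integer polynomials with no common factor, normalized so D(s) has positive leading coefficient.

(1) cascade H3, H4; result (-3*s - 1)/(4*s + 3)
(2) apply the feedback formula to H2, (H3*H4); result (-12*s^2 - 5*s + 3)/(17*s^2 + 14*s + 5)
(3) series reduction of H1, [H2/(1+H2*(H3*H4))] - this is the overall T(s), already in the required normalized form

Answer: (-24*s^2 - 10*s + 6)/(17*s^2 + 14*s + 5)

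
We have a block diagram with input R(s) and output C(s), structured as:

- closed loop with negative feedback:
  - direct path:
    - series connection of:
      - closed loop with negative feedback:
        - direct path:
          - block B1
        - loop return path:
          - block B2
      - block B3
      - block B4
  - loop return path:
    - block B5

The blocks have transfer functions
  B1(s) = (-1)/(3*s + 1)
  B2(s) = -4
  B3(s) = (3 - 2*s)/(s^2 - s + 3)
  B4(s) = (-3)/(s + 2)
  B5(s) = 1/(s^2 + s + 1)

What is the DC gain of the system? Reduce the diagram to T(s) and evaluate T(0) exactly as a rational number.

Step 1. collapse the loop (B1 forward, B2 return) = (-1)/(3*s + 5)
Step 2. cascade [B1/(1+B1*B2)], B3, B4 = (9 - 6*s)/(3*s^4 + 8*s^3 + 8*s^2 + 23*s + 30)
Step 3. apply the feedback formula to ([B1/(1+B1*B2)]*B3*B4), B5 = (-6*s^3 + 3*s^2 + 3*s + 9)/(3*s^6 + 11*s^5 + 19*s^4 + 39*s^3 + 61*s^2 + 47*s + 39)
Step 3 gives the overall T(s). Then T(0) = 9/39 = 3/13.

Hence the answer: 3/13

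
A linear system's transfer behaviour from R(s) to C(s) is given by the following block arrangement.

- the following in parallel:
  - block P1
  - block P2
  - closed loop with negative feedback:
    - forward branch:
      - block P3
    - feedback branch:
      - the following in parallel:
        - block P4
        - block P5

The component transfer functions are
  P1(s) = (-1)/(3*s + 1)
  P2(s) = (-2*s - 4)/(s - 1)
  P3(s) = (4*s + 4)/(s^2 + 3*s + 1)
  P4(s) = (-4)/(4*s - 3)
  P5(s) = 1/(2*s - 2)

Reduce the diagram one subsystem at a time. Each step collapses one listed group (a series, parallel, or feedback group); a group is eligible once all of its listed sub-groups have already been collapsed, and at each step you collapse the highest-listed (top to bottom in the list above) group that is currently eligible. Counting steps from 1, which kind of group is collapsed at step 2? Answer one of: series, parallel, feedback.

Reducing step by step:

Step 1: sum the parallel branches P4, P5
Step 2: close the feedback loop around P3, (P4+P5)
Step 3: sum the parallel branches P1, P2, [P3/(1+P3*(P4+P5))]
Step 2: feedback.

Answer: feedback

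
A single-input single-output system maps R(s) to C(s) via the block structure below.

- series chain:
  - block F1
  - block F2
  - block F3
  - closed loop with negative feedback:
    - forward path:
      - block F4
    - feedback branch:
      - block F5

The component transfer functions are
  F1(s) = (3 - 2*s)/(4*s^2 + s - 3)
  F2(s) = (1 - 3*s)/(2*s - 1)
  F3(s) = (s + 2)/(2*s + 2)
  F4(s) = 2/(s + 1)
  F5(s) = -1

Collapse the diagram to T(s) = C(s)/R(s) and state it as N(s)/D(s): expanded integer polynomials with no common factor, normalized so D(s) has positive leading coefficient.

Answer: (6*s^3 + s^2 - 19*s + 6)/(8*s^5 - 2*s^4 - 15*s^3 + 5*s^2 + 7*s - 3)

Working:
Step 1: collapse the loop (F4 forward, F5 return) gives 2/(s - 1)
Step 2: combine F1, F2, F3, [F4/(1+F4*F5)] in series: this yields T(s), and no further normalization is needed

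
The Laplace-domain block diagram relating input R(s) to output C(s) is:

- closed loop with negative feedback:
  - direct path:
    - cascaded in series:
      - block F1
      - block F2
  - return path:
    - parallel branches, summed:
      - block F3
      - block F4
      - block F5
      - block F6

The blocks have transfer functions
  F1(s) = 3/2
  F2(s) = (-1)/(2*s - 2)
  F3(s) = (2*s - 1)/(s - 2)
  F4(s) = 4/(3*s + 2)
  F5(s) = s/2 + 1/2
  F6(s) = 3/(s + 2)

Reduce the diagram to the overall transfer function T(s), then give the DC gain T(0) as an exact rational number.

First reduce the diagram to T(s).

Step 1 - reduce the series chain F1, F2: (-3)/(4*s - 4)
Step 2 - parallel reduction of F3, F4, F5, F6: (3*s^4 + 17*s^3 + 42*s^2 - 44*s - 72)/(6*s^3 + 4*s^2 - 24*s - 16)
Step 3 - collapse the loop ((F1*F2) forward, (F3+F4+F5+F6) return): (-18*s^3 - 12*s^2 + 72*s + 48)/(15*s^4 - 59*s^3 - 238*s^2 + 164*s + 280)
Evaluating the step-3 result (the overall T(s)) at s = 0 gives T(0) = 48/280 = 6/35.

Answer: 6/35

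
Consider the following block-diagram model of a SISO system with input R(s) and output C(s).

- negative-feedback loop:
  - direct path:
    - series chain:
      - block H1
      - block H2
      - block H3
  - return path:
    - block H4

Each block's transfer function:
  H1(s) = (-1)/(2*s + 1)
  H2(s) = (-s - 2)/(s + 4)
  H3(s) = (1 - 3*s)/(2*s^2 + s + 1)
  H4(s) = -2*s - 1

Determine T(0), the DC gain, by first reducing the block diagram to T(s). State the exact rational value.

First reduce the diagram to T(s).

Step 1: multiply H1, H2, H3 (series) = (-3*s^2 - 5*s + 2)/(4*s^4 + 20*s^3 + 19*s^2 + 13*s + 4)
Step 2: collapse the loop ((H1*H2*H3) forward, H4 return) = (-3*s^2 - 5*s + 2)/(4*s^4 + 26*s^3 + 32*s^2 + 14*s + 2)
DC gain: substitute s = 0 into T(s) from step 2: T(0) = 2/2 = 1.

Answer: 1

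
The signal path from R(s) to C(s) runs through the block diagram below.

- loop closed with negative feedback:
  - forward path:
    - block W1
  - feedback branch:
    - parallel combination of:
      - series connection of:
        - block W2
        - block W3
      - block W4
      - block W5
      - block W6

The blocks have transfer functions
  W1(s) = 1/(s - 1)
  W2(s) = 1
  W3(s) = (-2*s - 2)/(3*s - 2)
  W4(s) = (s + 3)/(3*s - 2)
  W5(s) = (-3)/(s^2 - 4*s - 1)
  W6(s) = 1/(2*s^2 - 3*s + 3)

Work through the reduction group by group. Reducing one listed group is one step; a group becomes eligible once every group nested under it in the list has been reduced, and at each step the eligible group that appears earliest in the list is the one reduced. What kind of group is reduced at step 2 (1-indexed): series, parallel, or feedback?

Step 1. multiply W2, W3 (series)
Step 2. reduce the parallel group (W2*W3), W4, W5, W6
Step 3. apply the feedback formula to W1, ((W2*W3)+W4+W5+W6)
Step 2 collapses a parallel group.

Therefore the answer is parallel.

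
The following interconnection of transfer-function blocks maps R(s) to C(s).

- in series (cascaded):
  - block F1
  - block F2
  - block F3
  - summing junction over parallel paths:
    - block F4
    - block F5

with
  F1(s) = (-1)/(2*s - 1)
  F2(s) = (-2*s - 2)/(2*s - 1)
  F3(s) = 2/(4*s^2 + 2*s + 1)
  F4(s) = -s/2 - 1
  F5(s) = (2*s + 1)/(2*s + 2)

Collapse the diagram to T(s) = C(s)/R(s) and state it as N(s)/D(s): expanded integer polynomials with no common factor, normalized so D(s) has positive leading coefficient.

Step 1: reduce the parallel group F4, F5: (-s^2 - s - 1)/(2*s + 2)
Step 2: reduce the series chain F1, F2, F3, (F4+F5): this yields T(s), and no further normalization is needed

Answer: (-2*s^2 - 2*s - 2)/(16*s^4 - 8*s^3 - 2*s + 1)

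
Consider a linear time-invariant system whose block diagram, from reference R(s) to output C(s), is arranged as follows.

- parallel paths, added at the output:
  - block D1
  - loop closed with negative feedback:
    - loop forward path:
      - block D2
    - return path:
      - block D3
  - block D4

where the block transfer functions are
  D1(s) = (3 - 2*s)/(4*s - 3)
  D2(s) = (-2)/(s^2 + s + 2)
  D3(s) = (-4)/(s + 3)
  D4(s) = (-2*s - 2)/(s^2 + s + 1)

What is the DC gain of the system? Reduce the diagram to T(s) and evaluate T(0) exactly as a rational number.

Step 1: feedback reduction of D2, D3 = (-2*s - 6)/(s^3 + 4*s^2 + 5*s + 14)
Step 2: sum the parallel branches D1, [D2/(1+D2*D3)], D4 = (-2*s^6 - 15*s^5 - 47*s^4 - 84*s^3 - 75*s^2 + 31*s + 144)/(4*s^6 + 17*s^5 + 25*s^4 + 62*s^3 + 7*s^2 - s - 42)
DC gain: substitute s = 0 into T(s) from step 2: T(0) = 144/(-42) = -24/7.

Answer: -24/7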